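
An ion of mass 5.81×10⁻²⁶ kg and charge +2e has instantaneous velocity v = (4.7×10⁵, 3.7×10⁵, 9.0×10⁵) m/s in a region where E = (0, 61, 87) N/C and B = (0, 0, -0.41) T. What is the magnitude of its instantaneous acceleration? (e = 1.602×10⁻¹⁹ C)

|a| ≈ 1.35×10¹² m/s²

v×B = (-1.52×10⁵, 1.93×10⁵, 0) N/C.
E + v×B = (-1.52×10⁵, 1.93×10⁵, 87.0) N/C.
F = q(E + v×B) = (3.204×10⁻¹⁹ C)·(-1.52×10⁵, 1.93×10⁵, 87.0) = (-4.86×10⁻¹⁴, 6.18×10⁻¹⁴, 2.79×10⁻¹⁷) N.
|a| = |F|/m = 7.859×10⁻¹⁴/5.81×10⁻²⁶ ≈ 1.35×10¹² m/s².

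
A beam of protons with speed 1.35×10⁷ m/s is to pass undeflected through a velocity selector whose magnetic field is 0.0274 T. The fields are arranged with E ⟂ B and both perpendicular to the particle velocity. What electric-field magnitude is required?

E = 3.70×10⁵ V/m

For straight-line motion qE = qvB, so E = vB.
E = 1.35×10⁷ × 0.0274 = 3.70×10⁵ V/m.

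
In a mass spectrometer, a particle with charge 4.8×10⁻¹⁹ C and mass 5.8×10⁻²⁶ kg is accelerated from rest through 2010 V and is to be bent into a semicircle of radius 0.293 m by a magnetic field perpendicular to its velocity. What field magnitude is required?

B ≈ 0.0752 T

v = √(2|q|V/m) = √(2·4.8×10⁻¹⁹·2010/5.8×10⁻²⁶) ≈ 1.824×10⁵ m/s.
B = mv/(|q|r) = (5.8×10⁻²⁶)(1.824×10⁵)/((4.8×10⁻¹⁹)(0.293)) ≈ 0.0752 T.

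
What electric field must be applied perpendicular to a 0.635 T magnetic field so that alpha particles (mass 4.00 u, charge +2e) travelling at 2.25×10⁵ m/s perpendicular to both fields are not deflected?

For straight-line motion qE = qvB, so E = vB.
E = 2.25×10⁵ × 0.635 = 1.43×10⁵ V/m.

E = 1.43×10⁵ V/m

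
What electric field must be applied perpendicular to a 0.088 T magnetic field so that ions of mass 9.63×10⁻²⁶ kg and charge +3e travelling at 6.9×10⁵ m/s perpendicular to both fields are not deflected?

For straight-line motion qE = qvB, so E = vB.
E = 6.9×10⁵ × 0.088 = 6.1×10⁴ V/m.

E = 6.1×10⁴ V/m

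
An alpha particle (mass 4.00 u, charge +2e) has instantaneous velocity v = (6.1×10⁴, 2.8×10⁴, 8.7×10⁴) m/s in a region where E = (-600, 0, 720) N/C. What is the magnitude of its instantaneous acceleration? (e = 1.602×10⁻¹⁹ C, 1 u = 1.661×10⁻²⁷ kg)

Only an electric field acts, so F = qE = (3.204×10⁻¹⁹ C)·(-600, 0, 720) = (-1.92×10⁻¹⁶, 0, 2.31×10⁻¹⁶) N.
|a| = |F|/m = 3.003×10⁻¹⁶/6.644×10⁻²⁷ ≈ 4.52×10¹⁰ m/s².

|a| ≈ 4.52×10¹⁰ m/s²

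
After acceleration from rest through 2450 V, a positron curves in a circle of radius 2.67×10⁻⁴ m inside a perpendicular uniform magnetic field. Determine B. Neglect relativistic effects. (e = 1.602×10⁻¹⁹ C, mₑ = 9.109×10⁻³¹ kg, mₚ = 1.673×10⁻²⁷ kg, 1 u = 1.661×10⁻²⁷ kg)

B ≈ 0.625 T

v = √(2|q|V/m) = √(2·1.602×10⁻¹⁹·2450/9.109×10⁻³¹) ≈ 2.936×10⁷ m/s.
B = mv/(|q|r) = (9.109×10⁻³¹)(2.936×10⁷)/((1.602×10⁻¹⁹)(2.67×10⁻⁴)) ≈ 0.625 T.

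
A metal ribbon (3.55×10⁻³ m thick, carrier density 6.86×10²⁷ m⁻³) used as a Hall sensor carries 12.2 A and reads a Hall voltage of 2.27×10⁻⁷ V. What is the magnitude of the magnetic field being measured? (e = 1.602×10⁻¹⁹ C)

From V_H = IB/(n e t), B = V_H n e t / I.
B = (2.27×10⁻⁷)(6.86×10²⁷)(1.602×10⁻¹⁹)(3.55×10⁻³)/12.2 ≈ 0.0726 T.

B ≈ 0.0726 T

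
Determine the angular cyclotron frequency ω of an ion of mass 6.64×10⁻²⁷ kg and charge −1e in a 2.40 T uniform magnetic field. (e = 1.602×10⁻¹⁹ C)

ω = |q|B/m.
ω = (1.602×10⁻¹⁹)(2.40)/6.64×10⁻²⁷ ≈ 5.79×10⁷ rad/s.

ω ≈ 5.79×10⁷ rad/s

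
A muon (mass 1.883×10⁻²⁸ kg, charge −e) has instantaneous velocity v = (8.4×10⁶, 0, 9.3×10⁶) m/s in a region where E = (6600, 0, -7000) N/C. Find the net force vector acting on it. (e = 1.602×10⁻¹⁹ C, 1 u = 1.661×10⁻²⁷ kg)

Only an electric field acts, so F = qE = (−1.602×10⁻¹⁹ C)·(6600, 0, -7000) = (-1.06×10⁻¹⁵, 0, 1.12×10⁻¹⁵) N.

F ≈ (-1.06×10⁻¹⁵, 0, 1.12×10⁻¹⁵) N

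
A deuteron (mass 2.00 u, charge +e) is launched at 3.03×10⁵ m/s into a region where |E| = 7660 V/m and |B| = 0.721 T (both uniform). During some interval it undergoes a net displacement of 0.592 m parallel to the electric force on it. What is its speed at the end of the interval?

v_f ≈ 7.27×10⁵ m/s

B does no work; ΔKE = |q|E d.
½mv_f² = ½mv₀² + |q|Ed = ½(3.322×10⁻²⁷)(3.03×10⁵)² + (1.602×10⁻¹⁹)(7660)(0.592) ≈ 1.525×10⁻¹⁶ J + 7.265×10⁻¹⁶ J ≈ 8.790×10⁻¹⁶ J.
v_f = √(2·8.790×10⁻¹⁶/3.322×10⁻²⁷) ≈ 7.27×10⁵ m/s.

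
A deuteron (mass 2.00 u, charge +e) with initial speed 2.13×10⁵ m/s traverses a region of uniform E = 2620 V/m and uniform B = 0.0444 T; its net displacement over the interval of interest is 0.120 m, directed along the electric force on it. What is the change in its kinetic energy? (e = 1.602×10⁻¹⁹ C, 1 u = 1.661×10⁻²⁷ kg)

ΔKE ≈ 5.04×10⁻¹⁷ J

The magnetic force is always ⟂ v and does no work; only the electric force changes KE.
ΔKE = F_E · d = |q|E d = (1.602×10⁻¹⁹)(2620)(0.120) ≈ 5.04×10⁻¹⁷ J.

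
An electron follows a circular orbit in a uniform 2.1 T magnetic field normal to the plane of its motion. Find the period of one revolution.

The cyclotron period depends only on m, q, B: T = 2πm/(|q|B).
T = 2π(9.109×10⁻³¹)/((1.602×10⁻¹⁹)(2.1)) ≈ 1.7×10⁻¹¹ s.

T ≈ 1.7×10⁻¹¹ s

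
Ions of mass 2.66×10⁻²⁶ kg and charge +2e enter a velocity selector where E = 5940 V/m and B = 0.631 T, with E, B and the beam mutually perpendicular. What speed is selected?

Straight-line motion ⇒ electric and magnetic forces cancel, so E = vB.
v = E/B = 5940/0.631 = 9410 m/s.
The result is independent of the particle's charge and mass.

v = 9410 m/s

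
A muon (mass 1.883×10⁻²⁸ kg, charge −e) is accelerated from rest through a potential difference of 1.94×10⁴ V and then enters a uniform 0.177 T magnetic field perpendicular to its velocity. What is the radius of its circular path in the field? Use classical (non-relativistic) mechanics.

r ≈ 0.0382 m

Acceleration: |q|V = ½mv² ⇒ v = √(2|q|V/m) = √(2·1.602×10⁻¹⁹·1.94×10⁴/1.883×10⁻²⁸) ≈ 5.745×10⁶ m/s.
In the field: r = mv/(|q|B) = (1.883×10⁻²⁸)(5.745×10⁶)/((1.602×10⁻¹⁹)(0.177)) ≈ 0.0382 m.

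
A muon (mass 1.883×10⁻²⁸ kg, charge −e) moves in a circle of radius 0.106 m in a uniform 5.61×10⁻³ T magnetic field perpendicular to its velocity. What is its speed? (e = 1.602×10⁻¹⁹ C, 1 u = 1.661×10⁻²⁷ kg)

v ≈ 5.06×10⁵ m/s

From |q|vB = mv²/r, v = |q|Br/m.
v = (1.602×10⁻¹⁹)(5.61×10⁻³)(0.106)/1.883×10⁻²⁸ ≈ 5.06×10⁵ m/s.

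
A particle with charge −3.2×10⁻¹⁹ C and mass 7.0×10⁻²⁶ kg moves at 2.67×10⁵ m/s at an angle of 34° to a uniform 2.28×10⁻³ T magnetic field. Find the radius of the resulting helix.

r ≈ 14.3 m

v⊥ = v sinθ = 2.67×10⁵·sin34° ≈ 1.493×10⁵ m/s.
r = m v⊥/(|q|B) = (7.0×10⁻²⁶)(1.493×10⁵)/((3.2×10⁻¹⁹)(2.28×10⁻³)) ≈ 14.3 m.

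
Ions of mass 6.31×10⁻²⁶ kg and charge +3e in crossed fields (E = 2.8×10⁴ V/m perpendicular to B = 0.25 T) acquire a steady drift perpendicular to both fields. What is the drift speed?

In crossed fields the guiding centre drifts at v_d = |E×B|/B² = E/B, independent of charge and mass.
v_d = 2.8×10⁴/0.25 = 1.1×10⁵ m/s.

v_d ≈ 1.1×10⁵ m/s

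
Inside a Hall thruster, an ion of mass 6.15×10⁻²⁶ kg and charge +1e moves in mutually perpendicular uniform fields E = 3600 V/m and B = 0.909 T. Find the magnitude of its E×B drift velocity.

In crossed fields the guiding centre drifts at v_d = |E×B|/B² = E/B, independent of charge and mass.
v_d = 3600/0.909 = 3960 m/s.

v_d ≈ 3960 m/s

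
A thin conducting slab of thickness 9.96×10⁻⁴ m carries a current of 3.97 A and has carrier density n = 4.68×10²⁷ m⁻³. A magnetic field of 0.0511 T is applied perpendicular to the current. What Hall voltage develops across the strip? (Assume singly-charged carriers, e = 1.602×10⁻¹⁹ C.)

V_H = IB/(n e t).
V_H = (3.97)(0.0511)/((4.68×10²⁷)(1.602×10⁻¹⁹)(9.96×10⁻⁴)) ≈ 2.72×10⁻⁷ V.

V_H ≈ 2.72×10⁻⁷ V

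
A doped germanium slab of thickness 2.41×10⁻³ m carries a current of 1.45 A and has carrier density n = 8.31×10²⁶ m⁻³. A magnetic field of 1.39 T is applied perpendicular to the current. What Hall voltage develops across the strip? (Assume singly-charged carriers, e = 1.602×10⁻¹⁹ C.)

V_H = IB/(n e t).
V_H = (1.45)(1.39)/((8.31×10²⁶)(1.602×10⁻¹⁹)(2.41×10⁻³)) ≈ 6.28×10⁻⁶ V.

V_H ≈ 6.28×10⁻⁶ V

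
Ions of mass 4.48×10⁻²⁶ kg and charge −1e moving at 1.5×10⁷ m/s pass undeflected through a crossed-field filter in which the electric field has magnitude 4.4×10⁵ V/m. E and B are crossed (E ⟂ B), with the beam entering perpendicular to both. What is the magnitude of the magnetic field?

B = 0.029 T

Balance of forces in the selector: qE = qvB ⇒ B = E/v.
B = 4.4×10⁵/1.5×10⁷ = 0.029 T.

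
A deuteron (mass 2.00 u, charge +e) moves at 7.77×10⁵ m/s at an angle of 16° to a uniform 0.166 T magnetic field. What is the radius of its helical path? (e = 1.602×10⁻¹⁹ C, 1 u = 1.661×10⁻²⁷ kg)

v⊥ = v sinθ = 7.77×10⁵·sin16° ≈ 2.142×10⁵ m/s.
r = m v⊥/(|q|B) = (3.322×10⁻²⁷)(2.142×10⁵)/((1.602×10⁻¹⁹)(0.166)) ≈ 0.0268 m.

r ≈ 0.0268 m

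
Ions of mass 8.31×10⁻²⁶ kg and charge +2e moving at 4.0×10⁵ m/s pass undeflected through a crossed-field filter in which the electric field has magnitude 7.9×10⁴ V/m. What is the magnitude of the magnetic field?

Balance of forces in the selector: qE = qvB ⇒ B = E/v.
B = 7.9×10⁴/4.0×10⁵ = 0.20 T.

B = 0.20 T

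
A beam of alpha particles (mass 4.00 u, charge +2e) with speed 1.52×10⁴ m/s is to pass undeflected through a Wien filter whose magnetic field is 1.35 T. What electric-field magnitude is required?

For straight-line motion qE = qvB, so E = vB.
E = 1.52×10⁴ × 1.35 = 2.05×10⁴ V/m.

E = 2.05×10⁴ V/m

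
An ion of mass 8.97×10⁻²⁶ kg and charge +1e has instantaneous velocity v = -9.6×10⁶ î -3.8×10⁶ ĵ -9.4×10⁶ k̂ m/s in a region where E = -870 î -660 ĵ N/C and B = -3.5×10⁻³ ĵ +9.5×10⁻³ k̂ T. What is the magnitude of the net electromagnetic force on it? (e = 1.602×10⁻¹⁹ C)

v×B = (-6.90×10⁴, 9.12×10⁴, 3.36×10⁴) N/C.
E + v×B = (-6.99×10⁴, 9.05×10⁴, 3.36×10⁴) N/C.
F = q(E + v×B) = (1.602×10⁻¹⁹ C)·(-6.99×10⁴, 9.05×10⁴, 3.36×10⁴) = (-1.12×10⁻¹⁴, 1.45×10⁻¹⁴, 5.38×10⁻¹⁵) N.
|F| = 1.91×10⁻¹⁴ N.

|F| ≈ 1.91×10⁻¹⁴ N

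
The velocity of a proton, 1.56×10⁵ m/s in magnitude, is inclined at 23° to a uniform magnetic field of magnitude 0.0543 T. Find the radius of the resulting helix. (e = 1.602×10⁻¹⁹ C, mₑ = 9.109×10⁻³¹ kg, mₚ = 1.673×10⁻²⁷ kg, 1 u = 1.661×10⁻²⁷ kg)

v⊥ = v sinθ = 1.56×10⁵·sin23° ≈ 6.095×10⁴ m/s.
r = m v⊥/(|q|B) = (1.673×10⁻²⁷)(6.095×10⁴)/((1.602×10⁻¹⁹)(0.0543)) ≈ 0.0117 m.

r ≈ 0.0117 m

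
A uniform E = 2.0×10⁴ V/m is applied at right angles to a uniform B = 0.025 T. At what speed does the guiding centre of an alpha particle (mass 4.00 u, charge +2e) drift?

The steady drift has the magnetic force balancing the electric force, so v_d = E/B.
v_d = 2.0×10⁴/0.025 = 8.0×10⁵ m/s.

v_d ≈ 8.0×10⁵ m/s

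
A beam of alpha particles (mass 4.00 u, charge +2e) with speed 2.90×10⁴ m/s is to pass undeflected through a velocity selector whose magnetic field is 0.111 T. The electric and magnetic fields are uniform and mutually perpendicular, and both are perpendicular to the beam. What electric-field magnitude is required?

For straight-line motion qE = qvB, so E = vB.
E = 2.90×10⁴ × 0.111 = 3220 V/m.

E = 3220 V/m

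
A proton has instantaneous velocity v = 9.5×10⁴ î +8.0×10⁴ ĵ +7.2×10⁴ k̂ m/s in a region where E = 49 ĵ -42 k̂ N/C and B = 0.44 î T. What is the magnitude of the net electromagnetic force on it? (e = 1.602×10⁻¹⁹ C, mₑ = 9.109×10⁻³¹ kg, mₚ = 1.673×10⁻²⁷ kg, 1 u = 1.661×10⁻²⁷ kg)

|F| ≈ 7.60×10⁻¹⁵ N

v×B = (0, 3.17×10⁴, -3.52×10⁴) N/C.
E + v×B = (0, 3.17×10⁴, -3.52×10⁴) N/C.
F = q(E + v×B) = (1.602×10⁻¹⁹ C)·(0, 3.17×10⁴, -3.52×10⁴) = (0, 5.08×10⁻¹⁵, -5.65×10⁻¹⁵) N.
|F| = 7.60×10⁻¹⁵ N.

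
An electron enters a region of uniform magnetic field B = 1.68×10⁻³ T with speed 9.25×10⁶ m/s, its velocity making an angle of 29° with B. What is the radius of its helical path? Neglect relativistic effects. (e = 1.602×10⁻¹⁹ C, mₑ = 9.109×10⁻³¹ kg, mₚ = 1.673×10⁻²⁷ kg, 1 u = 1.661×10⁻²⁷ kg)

v⊥ = v sinθ = 9.25×10⁶·sin29° ≈ 4.484×10⁶ m/s.
r = m v⊥/(|q|B) = (9.109×10⁻³¹)(4.484×10⁶)/((1.602×10⁻¹⁹)(1.68×10⁻³)) ≈ 0.0152 m.

r ≈ 0.0152 m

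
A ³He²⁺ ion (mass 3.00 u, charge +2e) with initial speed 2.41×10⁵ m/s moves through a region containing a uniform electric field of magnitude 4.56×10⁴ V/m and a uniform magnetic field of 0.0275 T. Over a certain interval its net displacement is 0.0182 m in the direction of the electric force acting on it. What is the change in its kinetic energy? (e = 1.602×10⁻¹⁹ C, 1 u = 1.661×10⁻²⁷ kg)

The magnetic force is always ⟂ v and does no work; only the electric force changes KE.
ΔKE = F_E · d = |q|E d = (3.204×10⁻¹⁹)(4.56×10⁴)(0.0182) ≈ 2.66×10⁻¹⁶ J.

ΔKE ≈ 2.66×10⁻¹⁶ J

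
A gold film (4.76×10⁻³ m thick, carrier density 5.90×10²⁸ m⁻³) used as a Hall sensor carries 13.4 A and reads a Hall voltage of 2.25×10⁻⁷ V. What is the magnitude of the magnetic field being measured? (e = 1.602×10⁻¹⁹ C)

B ≈ 0.755 T

From V_H = IB/(n e t), B = V_H n e t / I.
B = (2.25×10⁻⁷)(5.90×10²⁸)(1.602×10⁻¹⁹)(4.76×10⁻³)/13.4 ≈ 0.755 T.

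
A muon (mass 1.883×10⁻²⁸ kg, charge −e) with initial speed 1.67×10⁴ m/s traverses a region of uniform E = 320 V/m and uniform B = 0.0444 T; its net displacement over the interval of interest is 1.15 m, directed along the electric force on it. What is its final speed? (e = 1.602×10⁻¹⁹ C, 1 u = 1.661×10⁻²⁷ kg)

B does no work; ΔKE = |q|E d.
½mv_f² = ½mv₀² + |q|Ed = ½(1.883×10⁻²⁸)(1.67×10⁴)² + (1.602×10⁻¹⁹)(320)(1.15) ≈ 2.626×10⁻²⁰ J + 5.895×10⁻¹⁷ J ≈ 5.898×10⁻¹⁷ J.
v_f = √(2·5.898×10⁻¹⁷/1.883×10⁻²⁸) ≈ 7.91×10⁵ m/s.

v_f ≈ 7.91×10⁵ m/s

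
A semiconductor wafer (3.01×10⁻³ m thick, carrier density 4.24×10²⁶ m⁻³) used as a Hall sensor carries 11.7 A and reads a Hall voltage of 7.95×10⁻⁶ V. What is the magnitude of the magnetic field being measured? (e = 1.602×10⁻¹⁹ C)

B ≈ 0.139 T

From V_H = IB/(n e t), B = V_H n e t / I.
B = (7.95×10⁻⁶)(4.24×10²⁶)(1.602×10⁻¹⁹)(3.01×10⁻³)/11.7 ≈ 0.139 T.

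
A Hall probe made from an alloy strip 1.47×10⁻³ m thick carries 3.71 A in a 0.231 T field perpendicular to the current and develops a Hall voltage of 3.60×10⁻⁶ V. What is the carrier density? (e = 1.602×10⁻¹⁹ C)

n ≈ 1.01×10²⁷ m⁻³

From V_H = IB/(n e t), n = IB/(V_H e t).
n = (3.71)(0.231)/((3.60×10⁻⁶)(1.602×10⁻¹⁹)(1.47×10⁻³)) ≈ 1.01×10²⁷ m⁻³.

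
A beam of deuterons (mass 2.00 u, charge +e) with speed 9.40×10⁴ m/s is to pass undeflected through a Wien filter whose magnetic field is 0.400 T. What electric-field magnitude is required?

E = 3.76×10⁴ V/m

For straight-line motion qE = qvB, so E = vB.
E = 9.40×10⁴ × 0.400 = 3.76×10⁴ V/m.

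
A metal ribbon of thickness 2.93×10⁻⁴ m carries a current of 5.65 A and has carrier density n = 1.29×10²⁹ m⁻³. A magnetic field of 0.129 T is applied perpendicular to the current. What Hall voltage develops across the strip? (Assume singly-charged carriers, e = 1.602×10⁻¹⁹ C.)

V_H = IB/(n e t).
V_H = (5.65)(0.129)/((1.29×10²⁹)(1.602×10⁻¹⁹)(2.93×10⁻⁴)) ≈ 1.20×10⁻⁷ V.

V_H ≈ 1.20×10⁻⁷ V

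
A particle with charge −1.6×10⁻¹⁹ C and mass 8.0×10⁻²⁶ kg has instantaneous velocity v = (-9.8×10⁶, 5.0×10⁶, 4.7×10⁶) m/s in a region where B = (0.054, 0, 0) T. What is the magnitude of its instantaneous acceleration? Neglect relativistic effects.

v×B = (0, 2.54×10⁵, -2.70×10⁵) N/C.
F = q v×B = (−1.6×10⁻¹⁹ C)·(0, 2.54×10⁵, -2.70×10⁵) = (0, -4.06×10⁻¹⁴, 4.32×10⁻¹⁴) N.
|a| = |F|/m = 5.929×10⁻¹⁴/8.0×10⁻²⁶ ≈ 7.41×10¹¹ m/s².

|a| ≈ 7.41×10¹¹ m/s²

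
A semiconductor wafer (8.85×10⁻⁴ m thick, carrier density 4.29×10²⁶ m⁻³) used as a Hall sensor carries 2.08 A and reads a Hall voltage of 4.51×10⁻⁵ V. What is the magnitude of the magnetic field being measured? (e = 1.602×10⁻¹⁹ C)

B ≈ 1.32 T

From V_H = IB/(n e t), B = V_H n e t / I.
B = (4.51×10⁻⁵)(4.29×10²⁶)(1.602×10⁻¹⁹)(8.85×10⁻⁴)/2.08 ≈ 1.32 T.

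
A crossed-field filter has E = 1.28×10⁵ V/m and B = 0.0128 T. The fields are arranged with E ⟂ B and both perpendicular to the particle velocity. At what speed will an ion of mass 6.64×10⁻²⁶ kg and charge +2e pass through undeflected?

Zero net Lorentz force requires |qE| = |q v×B|, i.e. E = vB.
v = E/B = 1.28×10⁵/0.0128 = 1.00×10⁷ m/s.

v = 1.00×10⁷ m/s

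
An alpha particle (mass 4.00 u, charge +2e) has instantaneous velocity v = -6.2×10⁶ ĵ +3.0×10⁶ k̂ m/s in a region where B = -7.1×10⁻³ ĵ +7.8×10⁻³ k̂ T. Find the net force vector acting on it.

F ≈ (-8.67×10⁻¹⁵, 0, 0) N

v×B = (-2.71×10⁴, 0, 0) N/C.
F = q v×B = (3.204×10⁻¹⁹ C)·(-2.71×10⁴, 0, 0) = (-8.67×10⁻¹⁵, 0, 0) N.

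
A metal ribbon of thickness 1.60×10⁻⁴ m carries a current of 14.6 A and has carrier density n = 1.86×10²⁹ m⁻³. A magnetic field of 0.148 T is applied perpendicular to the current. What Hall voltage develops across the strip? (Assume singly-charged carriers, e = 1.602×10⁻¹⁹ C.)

V_H ≈ 4.53×10⁻⁷ V

V_H = IB/(n e t).
V_H = (14.6)(0.148)/((1.86×10²⁹)(1.602×10⁻¹⁹)(1.60×10⁻⁴)) ≈ 4.53×10⁻⁷ V.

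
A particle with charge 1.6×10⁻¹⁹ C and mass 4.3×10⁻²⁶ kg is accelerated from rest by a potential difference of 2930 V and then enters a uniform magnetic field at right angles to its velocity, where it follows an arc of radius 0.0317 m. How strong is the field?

v = √(2|q|V/m) = √(2·1.6×10⁻¹⁹·2930/4.3×10⁻²⁶) ≈ 1.477×10⁵ m/s.
B = mv/(|q|r) = (4.3×10⁻²⁶)(1.477×10⁵)/((1.6×10⁻¹⁹)(0.0317)) ≈ 1.25 T.

B ≈ 1.25 T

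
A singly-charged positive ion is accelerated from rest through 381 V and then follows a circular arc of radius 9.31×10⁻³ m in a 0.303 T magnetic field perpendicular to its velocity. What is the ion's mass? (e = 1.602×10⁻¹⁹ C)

m ≈ 1.67×10⁻²⁷ kg

Combine |q|V = ½mv² and r = mv/(|q|B): eliminate v to get m = qB²r²/(2V).
m = (1.602×10⁻¹⁹)(0.303)²(9.31×10⁻³)²/(2·381) ≈ 1.67×10⁻²⁷ kg.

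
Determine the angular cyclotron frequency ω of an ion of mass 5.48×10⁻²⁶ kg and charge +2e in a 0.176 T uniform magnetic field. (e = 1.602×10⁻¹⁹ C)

ω = |q|B/m.
ω = (3.204×10⁻¹⁹)(0.176)/5.48×10⁻²⁶ ≈ 1.03×10⁶ rad/s.

ω ≈ 1.03×10⁶ rad/s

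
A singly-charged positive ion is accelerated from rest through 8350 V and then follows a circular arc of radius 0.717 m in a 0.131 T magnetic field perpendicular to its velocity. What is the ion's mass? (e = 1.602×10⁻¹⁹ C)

m ≈ 8.46×10⁻²⁶ kg

Combine |q|V = ½mv² and r = mv/(|q|B): eliminate v to get m = qB²r²/(2V).
m = (1.602×10⁻¹⁹)(0.131)²(0.717)²/(2·8350) ≈ 8.46×10⁻²⁶ kg.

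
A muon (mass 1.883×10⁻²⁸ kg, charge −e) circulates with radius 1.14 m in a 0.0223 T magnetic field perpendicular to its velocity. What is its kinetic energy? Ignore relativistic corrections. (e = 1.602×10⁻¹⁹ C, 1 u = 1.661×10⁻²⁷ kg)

KE ≈ 2.75×10⁵ eV

v = |q|Br/m, then KE = ½mv² = (qBr)²/(2m).
v = (1.602×10⁻¹⁹)(0.0223)(1.14)/1.883×10⁻²⁸ ≈ 2.163×10⁷ m/s.
KE = ½(1.883×10⁻²⁸)(2.163×10⁷)² ≈ 4.40×10⁻¹⁴ J = 2.75×10⁵ eV.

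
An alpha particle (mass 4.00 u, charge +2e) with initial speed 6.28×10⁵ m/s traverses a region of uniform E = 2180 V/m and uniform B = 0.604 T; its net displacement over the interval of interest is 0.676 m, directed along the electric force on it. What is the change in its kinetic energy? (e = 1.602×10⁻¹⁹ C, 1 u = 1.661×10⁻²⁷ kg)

The magnetic force is always ⟂ v and does no work; only the electric force changes KE.
ΔKE = F_E · d = |q|E d = (3.204×10⁻¹⁹)(2180)(0.676) ≈ 4.72×10⁻¹⁶ J.

ΔKE ≈ 4.72×10⁻¹⁶ J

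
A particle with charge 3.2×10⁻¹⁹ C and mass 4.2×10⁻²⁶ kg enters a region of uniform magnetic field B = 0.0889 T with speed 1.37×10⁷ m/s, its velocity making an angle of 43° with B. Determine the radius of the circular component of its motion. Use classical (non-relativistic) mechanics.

r ≈ 13.8 m

v⊥ = v sinθ = 1.37×10⁷·sin43° ≈ 9.343×10⁶ m/s.
r = m v⊥/(|q|B) = (4.2×10⁻²⁶)(9.343×10⁶)/((3.2×10⁻¹⁹)(0.0889)) ≈ 13.8 m.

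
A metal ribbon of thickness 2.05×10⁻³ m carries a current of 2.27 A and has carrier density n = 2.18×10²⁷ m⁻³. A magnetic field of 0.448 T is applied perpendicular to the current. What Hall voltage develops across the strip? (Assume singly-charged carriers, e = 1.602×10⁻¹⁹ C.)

V_H ≈ 1.42×10⁻⁶ V

V_H = IB/(n e t).
V_H = (2.27)(0.448)/((2.18×10²⁷)(1.602×10⁻¹⁹)(2.05×10⁻³)) ≈ 1.42×10⁻⁶ V.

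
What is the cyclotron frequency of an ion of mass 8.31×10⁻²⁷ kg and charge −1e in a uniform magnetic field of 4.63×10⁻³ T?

f = |q|B/(2πm).
f = (1.602×10⁻¹⁹)(4.63×10⁻³)/(2π·8.31×10⁻²⁷) ≈ 1.42×10⁴ Hz.

f ≈ 1.42×10⁴ Hz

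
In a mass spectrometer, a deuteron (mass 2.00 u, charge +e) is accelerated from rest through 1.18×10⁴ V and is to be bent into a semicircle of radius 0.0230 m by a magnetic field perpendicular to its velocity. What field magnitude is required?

B ≈ 0.962 T

v = √(2|q|V/m) = √(2·1.602×10⁻¹⁹·1.18×10⁴/3.322×10⁻²⁷) ≈ 1.067×10⁶ m/s.
B = mv/(|q|r) = (3.322×10⁻²⁷)(1.067×10⁶)/((1.602×10⁻¹⁹)(0.0230)) ≈ 0.962 T.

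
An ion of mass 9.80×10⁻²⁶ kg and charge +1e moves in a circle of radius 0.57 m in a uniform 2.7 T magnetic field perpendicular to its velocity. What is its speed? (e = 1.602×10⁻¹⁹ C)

v ≈ 2.5×10⁶ m/s

From |q|vB = mv²/r, v = |q|Br/m.
v = (1.602×10⁻¹⁹)(2.7)(0.57)/9.80×10⁻²⁶ ≈ 2.5×10⁶ m/s.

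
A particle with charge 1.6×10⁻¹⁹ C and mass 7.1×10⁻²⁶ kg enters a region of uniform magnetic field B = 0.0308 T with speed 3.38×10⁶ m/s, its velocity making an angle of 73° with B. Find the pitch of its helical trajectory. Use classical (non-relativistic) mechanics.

v∥ = v cosθ = 3.38×10⁶·cos73° ≈ 9.882×10⁵ m/s.
T = 2πm/(|q|B) = 2π(7.1×10⁻²⁶)/((1.6×10⁻¹⁹)(0.0308)) ≈ 9.052×10⁻⁵ s.
pitch = v∥ T = (9.882×10⁵)(9.052×10⁻⁵) ≈ 89.5 m.

p ≈ 89.5 m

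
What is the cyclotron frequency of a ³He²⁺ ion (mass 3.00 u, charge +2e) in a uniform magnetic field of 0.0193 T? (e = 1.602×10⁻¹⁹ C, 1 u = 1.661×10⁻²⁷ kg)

f = |q|B/(2πm).
f = (3.204×10⁻¹⁹)(0.0193)/(2π·4.983×10⁻²⁷) ≈ 1.98×10⁵ Hz.

f ≈ 1.98×10⁵ Hz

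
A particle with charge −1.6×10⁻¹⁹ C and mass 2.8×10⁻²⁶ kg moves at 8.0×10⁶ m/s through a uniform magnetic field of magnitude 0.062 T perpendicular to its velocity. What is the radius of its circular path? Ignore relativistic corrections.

The magnetic force provides the centripetal force: |q|vB = mv²/r.
r = mv/(|q|B) = (2.8×10⁻²⁶)(8.0×10⁶)/((1.6×10⁻¹⁹)(0.062)) ≈ 23 m.

r ≈ 23 m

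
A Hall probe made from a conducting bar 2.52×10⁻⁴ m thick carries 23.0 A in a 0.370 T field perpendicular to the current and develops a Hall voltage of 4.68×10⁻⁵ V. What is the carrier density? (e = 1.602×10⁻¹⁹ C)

From V_H = IB/(n e t), n = IB/(V_H e t).
n = (23.0)(0.370)/((4.68×10⁻⁵)(1.602×10⁻¹⁹)(2.52×10⁻⁴)) ≈ 4.50×10²⁷ m⁻³.

n ≈ 4.50×10²⁷ m⁻³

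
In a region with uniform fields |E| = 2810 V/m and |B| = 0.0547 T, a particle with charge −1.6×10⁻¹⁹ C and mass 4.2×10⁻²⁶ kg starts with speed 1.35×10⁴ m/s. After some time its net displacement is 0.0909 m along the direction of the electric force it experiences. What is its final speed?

v_f ≈ 4.61×10⁴ m/s

B does no work; ΔKE = |q|E d.
½mv_f² = ½mv₀² + |q|Ed = ½(4.2×10⁻²⁶)(1.35×10⁴)² + (1.6×10⁻¹⁹)(2810)(0.0909) ≈ 3.827×10⁻¹⁸ J + 4.087×10⁻¹⁷ J ≈ 4.470×10⁻¹⁷ J.
v_f = √(2·4.470×10⁻¹⁷/4.2×10⁻²⁶) ≈ 4.61×10⁴ m/s.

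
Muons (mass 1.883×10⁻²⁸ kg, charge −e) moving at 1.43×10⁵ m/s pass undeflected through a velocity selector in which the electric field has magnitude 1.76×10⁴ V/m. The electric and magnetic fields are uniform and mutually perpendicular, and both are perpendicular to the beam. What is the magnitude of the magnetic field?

Balance of forces in the selector: qE = qvB ⇒ B = E/v.
B = 1.76×10⁴/1.43×10⁵ = 0.123 T.

B = 0.123 T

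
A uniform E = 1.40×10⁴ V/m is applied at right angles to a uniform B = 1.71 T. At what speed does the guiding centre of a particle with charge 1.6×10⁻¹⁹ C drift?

v_d ≈ 8190 m/s

In crossed fields the guiding centre drifts at v_d = |E×B|/B² = E/B, independent of charge and mass.
v_d = 1.40×10⁴/1.71 = 8190 m/s.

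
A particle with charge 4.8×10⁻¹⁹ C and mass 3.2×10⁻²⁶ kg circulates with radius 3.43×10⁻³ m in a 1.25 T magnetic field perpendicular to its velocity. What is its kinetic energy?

v = |q|Br/m, then KE = ½mv² = (qBr)²/(2m).
v = (4.8×10⁻¹⁹)(1.25)(3.43×10⁻³)/3.2×10⁻²⁶ ≈ 6.431×10⁴ m/s.
KE = ½(3.2×10⁻²⁶)(6.431×10⁴)² ≈ 6.62×10⁻¹⁷ J = 413 eV.

KE ≈ 413 eV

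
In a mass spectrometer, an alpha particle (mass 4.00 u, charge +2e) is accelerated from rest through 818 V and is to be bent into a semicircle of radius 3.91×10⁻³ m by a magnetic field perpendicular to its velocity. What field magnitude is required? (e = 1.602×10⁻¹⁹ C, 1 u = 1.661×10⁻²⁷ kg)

B ≈ 1.49 T

v = √(2|q|V/m) = √(2·3.204×10⁻¹⁹·818/6.644×10⁻²⁷) ≈ 2.809×10⁵ m/s.
B = mv/(|q|r) = (6.644×10⁻²⁷)(2.809×10⁵)/((3.204×10⁻¹⁹)(3.91×10⁻³)) ≈ 1.49 T.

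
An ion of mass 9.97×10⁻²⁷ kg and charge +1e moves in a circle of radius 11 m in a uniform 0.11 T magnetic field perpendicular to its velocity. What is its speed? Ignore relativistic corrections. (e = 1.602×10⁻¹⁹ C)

v ≈ 1.9×10⁷ m/s

From |q|vB = mv²/r, v = |q|Br/m.
v = (1.602×10⁻¹⁹)(0.11)(11)/9.97×10⁻²⁷ ≈ 1.9×10⁷ m/s.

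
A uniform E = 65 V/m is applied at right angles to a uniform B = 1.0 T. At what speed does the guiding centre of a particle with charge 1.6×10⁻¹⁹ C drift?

v_d ≈ 65 m/s

The steady drift has the magnetic force balancing the electric force, so v_d = E/B.
v_d = 65/1.0 = 65 m/s.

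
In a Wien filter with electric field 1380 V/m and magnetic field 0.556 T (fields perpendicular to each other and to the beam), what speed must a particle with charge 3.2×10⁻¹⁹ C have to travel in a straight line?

Straight-line motion ⇒ electric and magnetic forces cancel, so E = vB.
v = E/B = 1380/0.556 = 2480 m/s.

v = 2480 m/s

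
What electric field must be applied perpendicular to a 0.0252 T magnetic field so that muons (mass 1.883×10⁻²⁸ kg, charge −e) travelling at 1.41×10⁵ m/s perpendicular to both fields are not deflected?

For straight-line motion qE = qvB, so E = vB.
E = 1.41×10⁵ × 0.0252 = 3550 V/m.

E = 3550 V/m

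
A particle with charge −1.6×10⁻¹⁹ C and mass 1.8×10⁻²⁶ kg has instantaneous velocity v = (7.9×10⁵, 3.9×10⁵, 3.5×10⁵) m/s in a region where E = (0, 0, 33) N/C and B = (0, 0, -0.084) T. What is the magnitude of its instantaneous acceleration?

v×B = (-3.28×10⁴, 6.64×10⁴, 0) N/C.
E + v×B = (-3.28×10⁴, 6.64×10⁴, 33.0) N/C.
F = q(E + v×B) = (−1.6×10⁻¹⁹ C)·(-3.28×10⁴, 6.64×10⁴, 33.0) = (5.24×10⁻¹⁵, -1.06×10⁻¹⁴, -5.28×10⁻¹⁸) N.
|a| = |F|/m = 1.184×10⁻¹⁴/1.8×10⁻²⁶ ≈ 6.58×10¹¹ m/s².

|a| ≈ 6.58×10¹¹ m/s²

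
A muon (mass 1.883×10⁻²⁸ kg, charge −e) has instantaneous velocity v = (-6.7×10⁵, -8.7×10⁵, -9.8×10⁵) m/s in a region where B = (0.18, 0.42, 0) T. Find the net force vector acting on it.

v×B = (4.12×10⁵, -1.76×10⁵, -1.25×10⁵) N/C.
F = q v×B = (−1.602×10⁻¹⁹ C)·(4.12×10⁵, -1.76×10⁵, -1.25×10⁵) = (-6.59×10⁻¹⁴, 2.83×10⁻¹⁴, 2.00×10⁻¹⁴) N.

F ≈ (-6.59×10⁻¹⁴, 2.83×10⁻¹⁴, 2.00×10⁻¹⁴) N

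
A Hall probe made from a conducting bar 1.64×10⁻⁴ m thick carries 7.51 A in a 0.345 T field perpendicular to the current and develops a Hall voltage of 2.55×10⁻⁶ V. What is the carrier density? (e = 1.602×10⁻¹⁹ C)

n ≈ 3.87×10²⁸ m⁻³

From V_H = IB/(n e t), n = IB/(V_H e t).
n = (7.51)(0.345)/((2.55×10⁻⁶)(1.602×10⁻¹⁹)(1.64×10⁻⁴)) ≈ 3.87×10²⁸ m⁻³.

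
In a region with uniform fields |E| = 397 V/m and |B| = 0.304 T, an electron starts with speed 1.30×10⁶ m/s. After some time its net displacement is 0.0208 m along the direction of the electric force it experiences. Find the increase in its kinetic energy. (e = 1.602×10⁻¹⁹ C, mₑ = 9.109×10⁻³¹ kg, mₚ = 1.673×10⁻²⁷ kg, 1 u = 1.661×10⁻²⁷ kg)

ΔKE ≈ 1.32×10⁻¹⁸ J

The magnetic force is always ⟂ v and does no work; only the electric force changes KE.
ΔKE = F_E · d = |q|E d = (1.602×10⁻¹⁹)(397)(0.0208) ≈ 1.32×10⁻¹⁸ J.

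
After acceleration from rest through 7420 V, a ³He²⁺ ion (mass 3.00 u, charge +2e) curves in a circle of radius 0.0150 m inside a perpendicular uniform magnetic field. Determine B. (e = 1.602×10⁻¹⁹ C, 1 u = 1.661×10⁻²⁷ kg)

v = √(2|q|V/m) = √(2·3.204×10⁻¹⁹·7420/4.983×10⁻²⁷) ≈ 9.768×10⁵ m/s.
B = mv/(|q|r) = (4.983×10⁻²⁷)(9.768×10⁵)/((3.204×10⁻¹⁹)(0.0150)) ≈ 1.01 T.

B ≈ 1.01 T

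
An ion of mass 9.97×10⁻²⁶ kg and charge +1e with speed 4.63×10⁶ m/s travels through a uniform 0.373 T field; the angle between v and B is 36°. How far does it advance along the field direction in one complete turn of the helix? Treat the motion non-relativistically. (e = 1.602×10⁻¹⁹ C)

v∥ = v cosθ = 4.63×10⁶·cos36° ≈ 3.746×10⁶ m/s.
T = 2πm/(|q|B) = 2π(9.97×10⁻²⁶)/((1.602×10⁻¹⁹)(0.373)) ≈ 1.048×10⁻⁵ s.
pitch = v∥ T = (3.746×10⁶)(1.048×10⁻⁵) ≈ 39.3 m.

p ≈ 39.3 m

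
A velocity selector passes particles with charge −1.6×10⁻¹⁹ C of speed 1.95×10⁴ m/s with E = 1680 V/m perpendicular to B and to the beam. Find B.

B = 0.0862 T

Balance of forces in the selector: qE = qvB ⇒ B = E/v.
B = 1680/1.95×10⁴ = 0.0862 T.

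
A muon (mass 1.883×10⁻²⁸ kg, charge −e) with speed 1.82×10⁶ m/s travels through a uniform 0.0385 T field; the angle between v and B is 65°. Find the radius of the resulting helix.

v⊥ = v sinθ = 1.82×10⁶·sin65° ≈ 1.649×10⁶ m/s.
r = m v⊥/(|q|B) = (1.883×10⁻²⁸)(1.649×10⁶)/((1.602×10⁻¹⁹)(0.0385)) ≈ 0.0504 m.

r ≈ 0.0504 m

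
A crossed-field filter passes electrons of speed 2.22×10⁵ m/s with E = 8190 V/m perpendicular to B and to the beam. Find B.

B = 0.0369 T

Balance of forces in the selector: qE = qvB ⇒ B = E/v.
B = 8190/2.22×10⁵ = 0.0369 T.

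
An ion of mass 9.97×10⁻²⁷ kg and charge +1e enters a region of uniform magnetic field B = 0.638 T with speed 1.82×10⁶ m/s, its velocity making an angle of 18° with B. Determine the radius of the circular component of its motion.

r ≈ 0.0549 m

v⊥ = v sinθ = 1.82×10⁶·sin18° ≈ 5.624×10⁵ m/s.
r = m v⊥/(|q|B) = (9.97×10⁻²⁷)(5.624×10⁵)/((1.602×10⁻¹⁹)(0.638)) ≈ 0.0549 m.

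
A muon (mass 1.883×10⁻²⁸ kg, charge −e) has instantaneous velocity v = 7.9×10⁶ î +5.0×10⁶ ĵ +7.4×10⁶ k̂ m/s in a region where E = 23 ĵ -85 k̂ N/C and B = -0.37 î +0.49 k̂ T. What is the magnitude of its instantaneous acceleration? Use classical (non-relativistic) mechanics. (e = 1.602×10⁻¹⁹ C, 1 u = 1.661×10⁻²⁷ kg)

|a| ≈ 6.20×10¹⁵ m/s²

v×B = (2.45×10⁶, -6.61×10⁶, 1.85×10⁶) N/C.
E + v×B = (2.45×10⁶, -6.61×10⁶, 1.85×10⁶) N/C.
F = q(E + v×B) = (−1.602×10⁻¹⁹ C)·(2.45×10⁶, -6.61×10⁶, 1.85×10⁶) = (-3.92×10⁻¹³, 1.06×10⁻¹², -2.96×10⁻¹³) N.
|a| = |F|/m = 1.167×10⁻¹²/1.883×10⁻²⁸ ≈ 6.20×10¹⁵ m/s².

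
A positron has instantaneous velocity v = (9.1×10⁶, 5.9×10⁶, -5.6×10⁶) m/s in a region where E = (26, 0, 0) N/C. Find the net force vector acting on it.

Only an electric field acts, so F = qE = (1.602×10⁻¹⁹ C)·(26.0, 0, 0) = (4.17×10⁻¹⁸, 0, 0) N.

F ≈ (4.17×10⁻¹⁸, 0, 0) N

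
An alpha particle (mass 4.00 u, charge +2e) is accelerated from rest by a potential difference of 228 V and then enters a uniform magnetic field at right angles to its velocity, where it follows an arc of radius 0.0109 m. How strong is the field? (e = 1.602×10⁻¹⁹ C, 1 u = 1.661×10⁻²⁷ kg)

B ≈ 0.282 T

v = √(2|q|V/m) = √(2·3.204×10⁻¹⁹·228/6.644×10⁻²⁷) ≈ 1.483×10⁵ m/s.
B = mv/(|q|r) = (6.644×10⁻²⁷)(1.483×10⁵)/((3.204×10⁻¹⁹)(0.0109)) ≈ 0.282 T.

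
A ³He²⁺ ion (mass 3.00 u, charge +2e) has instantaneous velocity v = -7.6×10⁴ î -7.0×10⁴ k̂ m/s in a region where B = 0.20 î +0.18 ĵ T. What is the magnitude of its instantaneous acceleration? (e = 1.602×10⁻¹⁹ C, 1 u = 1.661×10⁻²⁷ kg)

v×B = (1.26×10⁴, -1.40×10⁴, -1.37×10⁴) N/C.
F = q v×B = (3.204×10⁻¹⁹ C)·(1.26×10⁴, -1.40×10⁴, -1.37×10⁴) = (4.04×10⁻¹⁵, -4.49×10⁻¹⁵, -4.38×10⁻¹⁵) N.
|a| = |F|/m = 7.459×10⁻¹⁵/4.983×10⁻²⁷ ≈ 1.50×10¹² m/s².

|a| ≈ 1.50×10¹² m/s²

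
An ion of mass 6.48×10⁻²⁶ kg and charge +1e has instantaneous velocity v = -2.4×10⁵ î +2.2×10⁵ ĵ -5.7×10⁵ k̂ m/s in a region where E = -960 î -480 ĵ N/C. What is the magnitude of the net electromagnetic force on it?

Only an electric field acts, so F = qE = (1.602×10⁻¹⁹ C)·(-960, -480, 0) = (-1.54×10⁻¹⁶, -7.69×10⁻¹⁷, 0) N.
|F| = 1.72×10⁻¹⁶ N.

|F| ≈ 1.72×10⁻¹⁶ N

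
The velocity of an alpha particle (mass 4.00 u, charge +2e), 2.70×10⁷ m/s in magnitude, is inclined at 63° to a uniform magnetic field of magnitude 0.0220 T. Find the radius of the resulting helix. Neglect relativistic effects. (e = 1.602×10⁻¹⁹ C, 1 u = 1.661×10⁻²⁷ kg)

v⊥ = v sinθ = 2.70×10⁷·sin63° ≈ 2.406×10⁷ m/s.
r = m v⊥/(|q|B) = (6.644×10⁻²⁷)(2.406×10⁷)/((3.204×10⁻¹⁹)(0.0220)) ≈ 22.7 m.

r ≈ 22.7 m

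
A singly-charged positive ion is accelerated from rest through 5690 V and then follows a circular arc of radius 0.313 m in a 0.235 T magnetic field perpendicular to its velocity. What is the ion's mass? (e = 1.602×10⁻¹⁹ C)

m ≈ 7.62×10⁻²⁶ kg

Combine |q|V = ½mv² and r = mv/(|q|B): eliminate v to get m = qB²r²/(2V).
m = (1.602×10⁻¹⁹)(0.235)²(0.313)²/(2·5690) ≈ 7.62×10⁻²⁶ kg.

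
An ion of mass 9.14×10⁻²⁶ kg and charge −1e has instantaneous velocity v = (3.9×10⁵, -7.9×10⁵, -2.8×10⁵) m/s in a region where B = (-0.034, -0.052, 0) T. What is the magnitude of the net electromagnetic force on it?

|F| ≈ 8.05×10⁻¹⁵ N

v×B = (-1.46×10⁴, 9520, -4.71×10⁴) N/C.
F = q v×B = (−1.602×10⁻¹⁹ C)·(-1.46×10⁴, 9520, -4.71×10⁴) = (2.33×10⁻¹⁵, -1.53×10⁻¹⁵, 7.55×10⁻¹⁵) N.
|F| = 8.05×10⁻¹⁵ N.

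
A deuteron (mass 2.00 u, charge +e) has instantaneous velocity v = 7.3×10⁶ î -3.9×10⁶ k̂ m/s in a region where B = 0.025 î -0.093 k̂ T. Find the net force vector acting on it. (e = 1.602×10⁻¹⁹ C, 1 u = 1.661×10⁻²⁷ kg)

F ≈ (0, 9.31×10⁻¹⁴, 0) N

v×B = (0, 5.81×10⁵, 0) N/C.
F = q v×B = (1.602×10⁻¹⁹ C)·(0, 5.81×10⁵, 0) = (0, 9.31×10⁻¹⁴, 0) N.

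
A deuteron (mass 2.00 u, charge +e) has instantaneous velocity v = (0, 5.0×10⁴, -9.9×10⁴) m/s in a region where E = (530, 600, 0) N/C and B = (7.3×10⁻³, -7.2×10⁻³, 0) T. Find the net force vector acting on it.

F ≈ (-2.93×10⁻¹⁷, -1.97×10⁻¹⁷, -5.85×10⁻¹⁷) N

v×B = (-713, -723, -365) N/C.
E + v×B = (-183, -123, -365) N/C.
F = q(E + v×B) = (1.602×10⁻¹⁹ C)·(-183, -123, -365) = (-2.93×10⁻¹⁷, -1.97×10⁻¹⁷, -5.85×10⁻¹⁷) N.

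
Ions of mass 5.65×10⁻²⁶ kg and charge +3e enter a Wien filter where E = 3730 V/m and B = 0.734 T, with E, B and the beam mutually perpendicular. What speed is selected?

Straight-line motion ⇒ electric and magnetic forces cancel, so E = vB.
v = E/B = 3730/0.734 = 5080 m/s.
The result is independent of the particle's charge and mass.

v = 5080 m/s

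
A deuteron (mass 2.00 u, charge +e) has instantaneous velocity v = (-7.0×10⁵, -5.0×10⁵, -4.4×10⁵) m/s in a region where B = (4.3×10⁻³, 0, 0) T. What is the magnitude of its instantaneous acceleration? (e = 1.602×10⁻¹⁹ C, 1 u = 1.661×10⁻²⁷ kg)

|a| ≈ 1.38×10¹¹ m/s²

v×B = (0, -1890, 2150) N/C.
F = q v×B = (1.602×10⁻¹⁹ C)·(0, -1890, 2150) = (0, -3.03×10⁻¹⁶, 3.44×10⁻¹⁶) N.
|a| = |F|/m = 4.588×10⁻¹⁶/3.322×10⁻²⁷ ≈ 1.38×10¹¹ m/s².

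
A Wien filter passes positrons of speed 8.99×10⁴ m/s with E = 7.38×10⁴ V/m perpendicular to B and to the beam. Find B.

B = 0.821 T

Balance of forces in the selector: qE = qvB ⇒ B = E/v.
B = 7.38×10⁴/8.99×10⁴ = 0.821 T.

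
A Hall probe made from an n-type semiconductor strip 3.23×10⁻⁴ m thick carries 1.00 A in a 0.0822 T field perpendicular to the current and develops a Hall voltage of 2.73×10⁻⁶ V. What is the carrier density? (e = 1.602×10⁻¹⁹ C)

From V_H = IB/(n e t), n = IB/(V_H e t).
n = (1.00)(0.0822)/((2.73×10⁻⁶)(1.602×10⁻¹⁹)(3.23×10⁻⁴)) ≈ 5.82×10²⁶ m⁻³.

n ≈ 5.82×10²⁶ m⁻³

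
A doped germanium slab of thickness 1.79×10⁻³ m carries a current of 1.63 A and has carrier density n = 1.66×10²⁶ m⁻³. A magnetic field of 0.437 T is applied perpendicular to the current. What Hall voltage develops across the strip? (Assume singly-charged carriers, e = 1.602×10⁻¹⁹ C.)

V_H ≈ 1.50×10⁻⁵ V

V_H = IB/(n e t).
V_H = (1.63)(0.437)/((1.66×10²⁶)(1.602×10⁻¹⁹)(1.79×10⁻³)) ≈ 1.50×10⁻⁵ V.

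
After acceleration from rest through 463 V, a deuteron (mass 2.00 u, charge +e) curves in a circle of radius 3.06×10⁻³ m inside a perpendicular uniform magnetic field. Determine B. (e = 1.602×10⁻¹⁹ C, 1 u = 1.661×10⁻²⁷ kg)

v = √(2|q|V/m) = √(2·1.602×10⁻¹⁹·463/3.322×10⁻²⁷) ≈ 2.113×10⁵ m/s.
B = mv/(|q|r) = (3.322×10⁻²⁷)(2.113×10⁵)/((1.602×10⁻¹⁹)(3.06×10⁻³)) ≈ 1.43 T.

B ≈ 1.43 T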